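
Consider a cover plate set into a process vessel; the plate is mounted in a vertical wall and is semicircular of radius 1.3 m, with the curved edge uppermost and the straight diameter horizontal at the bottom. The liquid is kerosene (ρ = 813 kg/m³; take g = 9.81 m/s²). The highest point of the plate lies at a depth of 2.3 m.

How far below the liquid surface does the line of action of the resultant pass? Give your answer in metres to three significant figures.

γ = ρg = 813 × 9.81 / 1000 = 7.97553 kN/m³.
The centroid lies 4r/(3π) = 0.551737 m above the diameter, so r − 4r/(3π) = 1.3 − 0.551737 = 0.748263 m below the topmost point, so the centroid depth is h_c = 2.3 + 0.748263 = 3.04826 m.
A = πr²/2 = π × 1.3²/2 = 2.65465 m².
Resultant F = γ·h_c·A = 7.97553 × 3.04826 × 2.65465 = 64.5385 kN.
I_c = (π/8 − 8/(9π))·r⁴ = 0.109757 × 1.3⁴ = 0.313477 m⁴.
Centre of pressure: y_p = y_c + I_c/(y_c·A) = 3.04826 + 0.313477/(3.04826 × 2.65465) = 3.04826 + 0.0387388 = 3.087 m along the plane.

h_p = 3.09 m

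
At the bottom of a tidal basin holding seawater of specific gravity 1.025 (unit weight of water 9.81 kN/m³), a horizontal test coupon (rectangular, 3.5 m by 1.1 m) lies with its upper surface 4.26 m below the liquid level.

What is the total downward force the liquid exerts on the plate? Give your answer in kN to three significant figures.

γ = 1.025 × 9.81 = 10.05525 kN/m³.
The plate is horizontal, so pressure is uniform at p = γ·h = 10.05525 × 4.26 = 42.8354 kN/m².
A = 3.5 × 1.1 = 3.85 m².
F = p·A = 42.8354 × 3.85 = 164.916 kN.

F ≈ 165 kN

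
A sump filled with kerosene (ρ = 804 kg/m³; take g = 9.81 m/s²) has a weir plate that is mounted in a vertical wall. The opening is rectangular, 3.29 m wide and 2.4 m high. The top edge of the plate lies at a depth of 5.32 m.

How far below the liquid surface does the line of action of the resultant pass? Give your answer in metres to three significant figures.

h_p = 6.59 m

γ = ρg = 804 × 9.81 / 1000 = 7.88724 kN/m³.
The centroid lies 2.4/2 = 1.2 m below the top edge, so the centroid depth is h_c = 5.32 + 1.2 = 6.52 m.
A = 3.29 × 2.4 = 7.896 m².
Resultant F = γ·h_c·A = 7.88724 × 6.52 × 7.896 = 406.05 kN.
I_c = b·h³/12 = 3.29 × 2.4³/12 = 3.79008 m⁴.
Centre of pressure: y_p = y_c + I_c/(y_c·A) = 6.52 + 3.79008/(6.52 × 7.896) = 6.52 + 0.0736196 = 6.59362 m along the plane.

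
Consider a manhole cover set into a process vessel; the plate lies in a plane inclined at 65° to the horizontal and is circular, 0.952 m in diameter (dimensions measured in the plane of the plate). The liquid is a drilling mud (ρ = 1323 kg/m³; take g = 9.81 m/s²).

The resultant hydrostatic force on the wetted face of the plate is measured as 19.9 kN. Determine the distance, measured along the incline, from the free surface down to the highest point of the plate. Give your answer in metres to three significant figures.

γ = ρg = 1323 × 9.81 / 1000 = 12.97863 kN/m³.
A = π(0.476)² = 0.711809 m².
From F = γ·h_c·A, the centroid depth is h_c = 19.9/(12.97863 × 0.711809) = 2.15407 m.
Let θ = 65° be the plate's angle to the horizontal; measure y along the incline from where the plane meets the free surface. Vertical depth h = y·sinθ with sinθ = 0.906308.
Along the incline, y_c = h_c/sinθ = 2.15407/0.906308 = 2.37675 m.
The centroid is at the centre, 0.476 m below the top of the plate, so the highest point sits at y_top = 2.37675 − 0.476 = 1.90075 m along the incline.

y_top ≈ 1.90 m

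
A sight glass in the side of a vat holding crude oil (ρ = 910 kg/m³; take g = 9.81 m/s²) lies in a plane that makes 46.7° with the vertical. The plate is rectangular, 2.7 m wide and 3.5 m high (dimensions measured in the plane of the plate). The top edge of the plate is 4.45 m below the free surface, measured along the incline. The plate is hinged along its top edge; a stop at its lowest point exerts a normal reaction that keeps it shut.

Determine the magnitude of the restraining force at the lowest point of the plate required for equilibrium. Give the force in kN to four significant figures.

γ = ρg = 910 × 9.81 / 1000 = 8.9271 kN/m³.
The plate makes 46.7° with the vertical, i.e. θ = 90° − 46.7° = 43.3° to the horizontal. Measuring y along the incline from the free-surface line, vertical depth h = y·sinθ with sinθ = 0.685818.
The centroid lies 3.5/2 = 1.75 m below the top edge, so y_c = 4.45 + 1.75 = 6.2 m and h_c = 6.2 × 0.685818 = 4.25207 m.
A = 2.7 × 3.5 = 9.45 m².
Resultant F = γ·h_c·A = 8.9271 × 4.25207 × 9.45 = 358.709 kN.
I_c = b·h³/12 = 2.7 × 3.5³/12 = 9.64687 m⁴.
Centre of pressure: y_p = y_c + I_c/(y_c·A) = 6.2 + 9.64687/(6.2 × 9.45) = 6.2 + 0.16465 = 6.36465 m along the plane.
The resultant acts 1.75 + 0.16465 = 1.91465 m (along the plate) below the hinge at the top edge, so the moment about the hinge is M = F × 1.91465 = 358.709 × 1.91465 = 686.802 kN·m.
A normal force at the bottom, 3.5 m from the hinge, must supply this moment: P = 686.802/3.5 = 196.229 kN.

P ≈ 196.2 kN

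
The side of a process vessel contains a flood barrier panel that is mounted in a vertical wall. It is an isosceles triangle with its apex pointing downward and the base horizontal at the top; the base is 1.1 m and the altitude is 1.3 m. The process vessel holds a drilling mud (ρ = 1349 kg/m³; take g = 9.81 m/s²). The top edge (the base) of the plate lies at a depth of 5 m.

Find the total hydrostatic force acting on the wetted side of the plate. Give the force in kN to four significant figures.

F ≈ 51.41 kN

γ = ρg = 1349 × 9.81 / 1000 = 13.23369 kN/m³.
With the apex down, the centroid sits h/3 = 1.3/3 = 0.433333 m below the base (the top edge), so the centroid depth is h_c = 5 + 0.433333 = 5.43333 m.
A = ½ × 1.1 × 1.3 = 0.715 m².
Resultant F = γ·h_c·A = 13.23369 × 5.43333 × 0.715 = 51.4106 kN.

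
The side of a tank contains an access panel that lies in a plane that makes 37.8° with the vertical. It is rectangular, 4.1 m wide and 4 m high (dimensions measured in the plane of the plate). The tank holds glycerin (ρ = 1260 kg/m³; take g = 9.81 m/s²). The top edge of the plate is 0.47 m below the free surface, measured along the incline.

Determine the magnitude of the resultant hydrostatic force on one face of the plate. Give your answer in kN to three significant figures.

γ = ρg = 1260 × 9.81 / 1000 = 12.3606 kN/m³.
The plate makes 37.8° with the vertical, i.e. θ = 90° − 37.8° = 52.2° to the horizontal. Measuring y along the incline from the free-surface line, vertical depth h = y·sinθ with sinθ = 0.790155.
The centroid lies 4/2 = 2 m below the top edge, so y_c = 0.47 + 2 = 2.47 m and h_c = 2.47 × 0.790155 = 1.95168 m.
A = 4.1 × 4 = 16.4 m².
Resultant F = γ·h_c·A = 12.3606 × 1.95168 × 16.4 = 395.633 kN.

F ≈ 396 kN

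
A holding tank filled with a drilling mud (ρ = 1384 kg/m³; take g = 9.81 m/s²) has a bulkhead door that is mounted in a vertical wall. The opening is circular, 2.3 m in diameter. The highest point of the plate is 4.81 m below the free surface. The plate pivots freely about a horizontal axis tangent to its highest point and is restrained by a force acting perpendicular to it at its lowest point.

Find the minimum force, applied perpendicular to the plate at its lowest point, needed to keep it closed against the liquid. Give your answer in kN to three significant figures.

γ = ρg = 1384 × 9.81 / 1000 = 13.57704 kN/m³.
The centroid is at the centre, 1.15 m below the top of the plate, so the centroid depth is h_c = 4.81 + 1.15 = 5.96 m.
A = π(1.15)² = 4.15476 m².
Resultant F = γ·h_c·A = 13.57704 × 5.96 × 4.15476 = 336.2 kN.
I_c = πr⁴/4 = π × 1.15⁴/4 = 1.37367 m⁴.
Centre of pressure: y_p = y_c + I_c/(y_c·A) = 5.96 + 1.37367/(5.96 × 4.15476) = 5.96 + 0.0554741 = 6.01547 m along the plane.
The resultant acts 1.15 + 0.0554741 = 1.20547 m (along the plate) below the hinge at the top edge, so the moment about the hinge is M = F × 1.20547 = 336.2 × 1.20547 = 405.279 kN·m.
A normal force at the bottom, 2.3 m from the hinge, must supply this moment: P = 405.279/2.3 = 176.208 kN.

P ≈ 176 kN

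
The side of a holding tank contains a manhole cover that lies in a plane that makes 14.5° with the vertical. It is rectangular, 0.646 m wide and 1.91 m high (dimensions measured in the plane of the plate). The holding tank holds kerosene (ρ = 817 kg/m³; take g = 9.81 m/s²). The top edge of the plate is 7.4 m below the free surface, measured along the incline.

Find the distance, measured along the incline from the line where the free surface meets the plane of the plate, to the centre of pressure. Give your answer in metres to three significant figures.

γ = ρg = 817 × 9.81 / 1000 = 8.01477 kN/m³.
The plate makes 14.5° with the vertical, i.e. θ = 90° − 14.5° = 75.5° to the horizontal. Measuring y along the incline from the free-surface line, vertical depth h = y·sinθ with sinθ = 0.968148.
The centroid lies 1.91/2 = 0.955 m below the top edge, so y_c = 7.4 + 0.955 = 8.355 m and h_c = 8.355 × 0.968148 = 8.08888 m.
A = 0.646 × 1.91 = 1.23386 m².
Resultant F = γ·h_c·A = 8.01477 × 8.08888 × 1.23386 = 79.9918 kN.
I_c = b·h³/12 = 0.646 × 1.91³/12 = 0.375104 m⁴.
Centre of pressure: y_p = y_c + I_c/(y_c·A) = 8.355 + 0.375104/(8.355 × 1.23386) = 8.355 + 0.0363864 = 8.39139 m along the plane.

y_p = 8.39 m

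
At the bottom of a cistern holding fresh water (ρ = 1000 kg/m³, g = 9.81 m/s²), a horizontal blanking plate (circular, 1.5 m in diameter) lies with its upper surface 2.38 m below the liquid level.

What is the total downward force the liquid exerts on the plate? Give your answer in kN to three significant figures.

γ = ρg = 1000 × 9.81 = 9810 N/m³ = 9.81 kN/m³.
The plate is horizontal, so pressure is uniform at p = γ·h = 9.81 × 2.38 = 23.3478 kN/m².
A = π(0.75)² = 1.76715 m².
F = p·A = 23.3478 × 1.76715 = 41.2591 kN.

F ≈ 41.3 kN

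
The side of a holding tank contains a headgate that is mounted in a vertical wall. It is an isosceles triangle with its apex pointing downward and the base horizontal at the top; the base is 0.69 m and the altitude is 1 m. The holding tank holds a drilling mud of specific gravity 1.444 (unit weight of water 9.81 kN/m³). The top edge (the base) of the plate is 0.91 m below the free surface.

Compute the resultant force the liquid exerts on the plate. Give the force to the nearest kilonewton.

F ≈ 6 kN

γ = 1.444 × 9.81 = 14.16564 kN/m³.
With the apex down, the centroid sits h/3 = 1/3 = 0.333333 m below the base (the top edge), so the centroid depth is h_c = 0.91 + 0.333333 = 1.24333 m.
A = ½ × 0.69 × 1 = 0.345 m².
Resultant F = γ·h_c·A = 14.16564 × 1.24333 × 0.345 = 6.07633 kN.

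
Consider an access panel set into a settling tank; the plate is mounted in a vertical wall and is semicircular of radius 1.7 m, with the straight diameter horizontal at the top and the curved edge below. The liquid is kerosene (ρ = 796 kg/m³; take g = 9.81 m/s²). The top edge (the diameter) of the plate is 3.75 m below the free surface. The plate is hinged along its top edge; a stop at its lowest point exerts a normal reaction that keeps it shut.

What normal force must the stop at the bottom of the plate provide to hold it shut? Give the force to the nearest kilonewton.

γ = ρg = 796 × 9.81 / 1000 = 7.80876 kN/m³.
The centroid of a semicircle lies 4r/(3π) = 0.721502 m from the diameter, here below the top edge, so the centroid depth is h_c = 3.75 + 0.721502 = 4.4715 m.
A = πr²/2 = π × 1.7²/2 = 4.5396 m².
Resultant F = γ·h_c·A = 7.80876 × 4.4715 × 4.5396 = 158.509 kN.
I_c = (π/8 − 8/(9π))·r⁴ = 0.109757 × 1.7⁴ = 0.916701 m⁴.
Centre of pressure: y_p = y_c + I_c/(y_c·A) = 4.4715 + 0.916701/(4.4715 × 4.5396) = 4.4715 + 0.0451603 = 4.51666 m along the plane.
The resultant acts 0.721502 + 0.0451603 = 0.766662 m (along the plate) below the hinge at the top edge, so the moment about the hinge is M = F × 0.766662 = 158.509 × 0.766662 = 121.523 kN·m.
A normal force at the bottom, 1.7 m from the hinge, must supply this moment: P = 121.523/1.7 = 71.4841 kN.

P ≈ 71 kN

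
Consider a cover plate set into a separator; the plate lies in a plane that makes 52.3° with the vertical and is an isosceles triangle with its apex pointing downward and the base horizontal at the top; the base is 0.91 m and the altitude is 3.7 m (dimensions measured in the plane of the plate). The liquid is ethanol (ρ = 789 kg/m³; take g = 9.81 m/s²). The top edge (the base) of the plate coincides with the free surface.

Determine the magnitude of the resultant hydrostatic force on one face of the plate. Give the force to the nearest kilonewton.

F ≈ 10 kN

γ = ρg = 789 × 9.81 / 1000 = 7.74009 kN/m³.
The plate makes 52.3° with the vertical, i.e. θ = 90° − 52.3° = 37.7° to the horizontal. Measuring y along the incline from the free-surface line, vertical depth h = y·sinθ with sinθ = 0.611527.
With the apex down, the centroid sits h/3 = 3.7/3 = 1.23333 m below the base (the top edge), so y_c = 1.23333 m and h_c = 1.23333 × 0.611527 = 0.754215 m.
A = ½ × 0.91 × 3.7 = 1.6835 m².
Resultant F = γ·h_c·A = 7.74009 × 0.754215 × 1.6835 = 9.82775 kN.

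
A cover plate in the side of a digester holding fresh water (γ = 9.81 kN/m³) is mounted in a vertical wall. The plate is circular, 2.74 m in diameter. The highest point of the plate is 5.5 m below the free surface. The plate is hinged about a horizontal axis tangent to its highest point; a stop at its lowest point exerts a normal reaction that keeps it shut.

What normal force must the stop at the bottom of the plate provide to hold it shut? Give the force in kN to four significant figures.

P ≈ 208.6 kN

γ = 9.81 kN/m³.
The centroid is at the centre, 1.37 m below the top of the plate, so the centroid depth is h_c = 5.5 + 1.37 = 6.87 m.
A = π(1.37)² = 5.89646 m².
Resultant F = γ·h_c·A = 9.81 × 6.87 × 5.89646 = 397.39 kN.
I_c = πr⁴/4 = π × 1.37⁴/4 = 2.76676 m⁴.
Centre of pressure: y_p = y_c + I_c/(y_c·A) = 6.87 + 2.76676/(6.87 × 5.89646) = 6.87 + 0.0683004 = 6.9383 m along the plane.
The resultant acts 1.37 + 0.0683004 = 1.4383 m (along the plate) below the hinge at the top edge, so the moment about the hinge is M = F × 1.4383 = 397.39 × 1.4383 = 571.566 kN·m.
A normal force at the bottom, 2.74 m from the hinge, must supply this moment: P = 571.566/2.74 = 208.601 kN.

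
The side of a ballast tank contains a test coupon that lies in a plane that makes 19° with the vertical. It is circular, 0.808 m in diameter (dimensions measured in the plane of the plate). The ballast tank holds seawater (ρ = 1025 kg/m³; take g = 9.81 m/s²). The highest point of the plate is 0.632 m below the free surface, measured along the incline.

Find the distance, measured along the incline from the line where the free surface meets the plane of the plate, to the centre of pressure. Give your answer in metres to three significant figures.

y_p = 1.08 m

γ = ρg = 1025 × 9.81 / 1000 = 10.05525 kN/m³.
The plate makes 19° with the vertical, i.e. θ = 90° − 19° = 71° to the horizontal. Measuring y along the incline from the free-surface line, vertical depth h = y·sinθ with sinθ = 0.945519.
The centroid is at the centre, 0.404 m below the top of the plate, so y_c = 0.632 + 0.404 = 1.036 m and h_c = 1.036 × 0.945519 = 0.979558 m.
A = π(0.404)² = 0.512758 m².
Resultant F = γ·h_c·A = 10.05525 × 0.979558 × 0.512758 = 5.05051 kN.
I_c = πr⁴/4 = π × 0.404⁴/4 = 0.0209226 m⁴.
Centre of pressure: y_p = y_c + I_c/(y_c·A) = 1.036 + 0.0209226/(1.036 × 0.512758) = 1.036 + 0.0393861 = 1.07539 m along the plane.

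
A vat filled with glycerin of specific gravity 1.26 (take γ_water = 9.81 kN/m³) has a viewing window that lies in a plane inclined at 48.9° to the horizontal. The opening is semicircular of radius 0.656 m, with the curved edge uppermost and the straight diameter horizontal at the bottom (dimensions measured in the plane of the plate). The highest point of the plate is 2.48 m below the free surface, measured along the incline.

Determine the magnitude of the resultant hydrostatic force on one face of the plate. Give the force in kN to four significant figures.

γ = 1.26 × 9.81 = 12.3606 kN/m³.
Let θ = 48.9° be the plate's angle to the horizontal; measure y along the incline from where the plane meets the free surface. Vertical depth h = y·sinθ with sinθ = 0.753563.
The centroid lies 4r/(3π) = 0.278415 m above the diameter, so r − 4r/(3π) = 0.656 − 0.278415 = 0.377585 m below the topmost point, so y_c = 2.48 + 0.377585 = 2.85758 m and h_c = 2.85758 × 0.753563 = 2.15337 m.
A = πr²/2 = π × 0.656²/2 = 0.67597 m².
Resultant F = γ·h_c·A = 12.3606 × 2.15337 × 0.67597 = 17.9923 kN.

F ≈ 17.99 kN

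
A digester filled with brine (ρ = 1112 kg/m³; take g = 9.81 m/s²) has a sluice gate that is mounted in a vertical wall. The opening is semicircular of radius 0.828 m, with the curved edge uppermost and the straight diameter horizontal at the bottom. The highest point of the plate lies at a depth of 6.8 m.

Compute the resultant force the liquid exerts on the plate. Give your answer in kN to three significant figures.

F ≈ 85.5 kN

γ = ρg = 1112 × 9.81 / 1000 = 10.90872 kN/m³.
The centroid lies 4r/(3π) = 0.351414 m above the diameter, so r − 4r/(3π) = 0.828 − 0.351414 = 0.476586 m below the topmost point, so the centroid depth is h_c = 6.8 + 0.476586 = 7.27659 m.
A = πr²/2 = π × 0.828²/2 = 1.07691 m².
Resultant F = γ·h_c·A = 10.90872 × 7.27659 × 1.07691 = 85.4833 kN.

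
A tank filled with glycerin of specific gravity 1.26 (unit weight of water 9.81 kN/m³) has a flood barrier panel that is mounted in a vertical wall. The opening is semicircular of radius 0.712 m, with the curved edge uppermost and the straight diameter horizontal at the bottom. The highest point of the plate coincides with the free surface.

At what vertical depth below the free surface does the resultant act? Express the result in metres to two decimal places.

h_p = 0.50 m

γ = 1.26 × 9.81 = 12.3606 kN/m³.
The centroid lies 4r/(3π) = 0.302182 m above the diameter, so r − 4r/(3π) = 0.712 − 0.302182 = 0.409818 m below the topmost point, so the centroid depth is h_c = 0.409818 m.
A = πr²/2 = π × 0.712²/2 = 0.796306 m².
Resultant F = γ·h_c·A = 12.3606 × 0.409818 × 0.796306 = 4.03376 kN.
I_c = (π/8 − 8/(9π))·r⁴ = 0.109757 × 0.712⁴ = 0.0282067 m⁴.
Centre of pressure: y_p = y_c + I_c/(y_c·A) = 0.409818 + 0.0282067/(0.409818 × 0.796306) = 0.409818 + 0.0864333 = 0.496251 m along the plane.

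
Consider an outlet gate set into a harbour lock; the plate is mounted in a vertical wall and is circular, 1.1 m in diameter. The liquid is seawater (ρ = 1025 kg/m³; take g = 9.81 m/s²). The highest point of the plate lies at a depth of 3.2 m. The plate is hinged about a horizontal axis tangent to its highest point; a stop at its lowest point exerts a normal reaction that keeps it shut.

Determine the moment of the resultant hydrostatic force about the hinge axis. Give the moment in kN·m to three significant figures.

γ = ρg = 1025 × 9.81 / 1000 = 10.05525 kN/m³.
The centroid is at the centre, 0.55 m below the top of the plate, so the centroid depth is h_c = 3.2 + 0.55 = 3.75 m.
A = π(0.55)² = 0.950332 m².
Resultant F = γ·h_c·A = 10.05525 × 3.75 × 0.950332 = 35.8343 kN.
I_c = πr⁴/4 = π × 0.55⁴/4 = 0.0718688 m⁴.
Centre of pressure: y_p = y_c + I_c/(y_c·A) = 3.75 + 0.0718688/(3.75 × 0.950332) = 3.75 + 0.0201667 = 3.77017 m along the plane.
The resultant acts 0.55 + 0.0201667 = 0.570167 m (along the plate) below the hinge at the top edge, so the moment about the hinge is M = F × 0.570167 = 35.8343 × 0.570167 = 20.4315 kN·m.

M ≈ 20.4 kN·m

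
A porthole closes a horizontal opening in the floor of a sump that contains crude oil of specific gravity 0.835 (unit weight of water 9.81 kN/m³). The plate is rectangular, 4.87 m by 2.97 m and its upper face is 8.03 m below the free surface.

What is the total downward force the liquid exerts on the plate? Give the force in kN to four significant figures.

γ = 0.835 × 9.81 = 8.19135 kN/m³.
The plate is horizontal, so pressure is uniform at p = γ·h = 8.19135 × 8.03 = 65.7765 kN/m².
A = 4.87 × 2.97 = 14.4639 m².
F = p·A = 65.7765 × 14.4639 = 951.385 kN.

F ≈ 951.4 kN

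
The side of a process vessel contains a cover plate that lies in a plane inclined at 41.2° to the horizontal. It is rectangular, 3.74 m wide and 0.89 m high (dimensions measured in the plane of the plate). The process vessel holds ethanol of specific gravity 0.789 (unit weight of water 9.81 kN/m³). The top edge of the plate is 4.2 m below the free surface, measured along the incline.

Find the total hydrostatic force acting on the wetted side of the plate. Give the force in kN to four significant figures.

F ≈ 78.83 kN

γ = 0.789 × 9.81 = 7.74009 kN/m³.
Let θ = 41.2° be the plate's angle to the horizontal; measure y along the incline from where the plane meets the free surface. Vertical depth h = y·sinθ with sinθ = 0.658689.
The centroid lies 0.89/2 = 0.445 m below the top edge, so y_c = 4.2 + 0.445 = 4.645 m and h_c = 4.645 × 0.658689 = 3.05961 m.
A = 3.74 × 0.89 = 3.3286 m².
Resultant F = γ·h_c·A = 7.74009 × 3.05961 × 3.3286 = 78.8268 kN.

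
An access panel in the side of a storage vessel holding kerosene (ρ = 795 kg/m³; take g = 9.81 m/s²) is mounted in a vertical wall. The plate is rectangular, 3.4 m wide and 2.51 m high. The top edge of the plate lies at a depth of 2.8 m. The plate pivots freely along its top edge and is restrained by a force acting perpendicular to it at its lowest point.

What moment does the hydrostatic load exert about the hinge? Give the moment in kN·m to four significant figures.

γ = ρg = 795 × 9.81 / 1000 = 7.79895 kN/m³.
The centroid lies 2.51/2 = 1.255 m below the top edge, so the centroid depth is h_c = 2.8 + 1.255 = 4.055 m.
A = 3.4 × 2.51 = 8.534 m².
Resultant F = γ·h_c·A = 7.79895 × 4.055 × 8.534 = 269.886 kN.
I_c = b·h³/12 = 3.4 × 2.51³/12 = 4.48042 m⁴.
Centre of pressure: y_p = y_c + I_c/(y_c·A) = 4.055 + 4.48042/(4.055 × 8.534) = 4.055 + 0.129472 = 4.18447 m along the plane.
The resultant acts 1.255 + 0.129472 = 1.38447 m (along the plate) below the hinge at the top edge, so the moment about the hinge is M = F × 1.38447 = 269.886 × 1.38447 = 373.649 kN·m.

M ≈ 373.6 kN·m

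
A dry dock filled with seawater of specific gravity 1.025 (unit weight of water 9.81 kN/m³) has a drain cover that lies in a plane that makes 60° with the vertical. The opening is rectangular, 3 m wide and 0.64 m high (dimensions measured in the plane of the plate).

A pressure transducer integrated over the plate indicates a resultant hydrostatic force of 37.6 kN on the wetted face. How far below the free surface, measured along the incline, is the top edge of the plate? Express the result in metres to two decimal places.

y_top ≈ 3.58 m

γ = 1.025 × 9.81 = 10.05525 kN/m³.
A = 3 × 0.64 = 1.92 m².
From F = γ·h_c·A, the centroid depth is h_c = 37.6/(10.05525 × 1.92) = 1.94757 m.
The plate makes 60° with the vertical, i.e. θ = 90° − 60° = 30° to the horizontal. Measuring y along the incline from the free-surface line, vertical depth h = y·sinθ with sinθ = 0.500000.
Along the incline, y_c = h_c/sinθ = 1.94757/0.500000 = 3.89514 m.
The centroid lies 0.64/2 = 0.32 m below the top edge, so the top edge sits at y_top = 3.89514 − 0.32 = 3.57514 m along the incline.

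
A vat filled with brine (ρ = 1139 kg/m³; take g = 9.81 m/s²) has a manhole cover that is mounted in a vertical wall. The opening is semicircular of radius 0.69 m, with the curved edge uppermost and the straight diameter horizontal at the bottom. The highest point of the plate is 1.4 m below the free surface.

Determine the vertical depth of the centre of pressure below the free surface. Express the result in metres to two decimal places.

γ = ρg = 1139 × 9.81 / 1000 = 11.17359 kN/m³.
The centroid lies 4r/(3π) = 0.292845 m above the diameter, so r − 4r/(3π) = 0.69 − 0.292845 = 0.397155 m below the topmost point, so the centroid depth is h_c = 1.4 + 0.397155 = 1.79715 m.
A = πr²/2 = π × 0.69²/2 = 0.747856 m².
Resultant F = γ·h_c·A = 11.17359 × 1.79715 × 0.747856 = 15.0174 kN.
I_c = (π/8 − 8/(9π))·r⁴ = 0.109757 × 0.69⁴ = 0.0248788 m⁴.
Centre of pressure: y_p = y_c + I_c/(y_c·A) = 1.79715 + 0.0248788/(1.79715 × 0.747856) = 1.79715 + 0.0185109 = 1.81566 m along the plane.

h_p = 1.82 m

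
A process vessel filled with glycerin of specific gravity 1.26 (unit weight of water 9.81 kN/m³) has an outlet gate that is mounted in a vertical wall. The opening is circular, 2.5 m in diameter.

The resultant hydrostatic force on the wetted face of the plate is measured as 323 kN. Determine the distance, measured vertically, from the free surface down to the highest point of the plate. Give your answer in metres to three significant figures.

d_top ≈ 4.07 m

γ = 1.26 × 9.81 = 12.3606 kN/m³.
A = π(1.25)² = 4.90874 m².
From F = γ·h_c·A, the centroid depth is h_c = 323/(12.3606 × 4.90874) = 5.32345 m.
The centroid is at the centre, 1.25 m below the top of the plate, so the highest point sits at h_top = 5.32345 − 1.25 = 4.07345 m below the surface.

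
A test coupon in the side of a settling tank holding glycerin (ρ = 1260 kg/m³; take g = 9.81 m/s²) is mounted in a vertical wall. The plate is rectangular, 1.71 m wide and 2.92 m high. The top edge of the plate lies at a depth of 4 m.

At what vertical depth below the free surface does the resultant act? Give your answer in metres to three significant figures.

h_p = 5.59 m

γ = ρg = 1260 × 9.81 / 1000 = 12.3606 kN/m³.
The centroid lies 2.92/2 = 1.46 m below the top edge, so the centroid depth is h_c = 4 + 1.46 = 5.46 m.
A = 1.71 × 2.92 = 4.9932 m².
Resultant F = γ·h_c·A = 12.3606 × 5.46 × 4.9932 = 336.985 kN.
I_c = b·h³/12 = 1.71 × 2.92³/12 = 3.54784 m⁴.
Centre of pressure: y_p = y_c + I_c/(y_c·A) = 5.46 + 3.54784/(5.46 × 4.9932) = 5.46 + 0.130134 = 5.59013 m along the plane.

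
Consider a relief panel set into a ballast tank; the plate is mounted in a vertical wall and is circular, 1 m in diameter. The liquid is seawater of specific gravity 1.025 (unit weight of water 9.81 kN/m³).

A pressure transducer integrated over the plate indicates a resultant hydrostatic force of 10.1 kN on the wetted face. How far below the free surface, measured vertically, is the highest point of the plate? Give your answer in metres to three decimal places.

γ = 1.025 × 9.81 = 10.05525 kN/m³.
A = π(0.5)² = 0.785398 m².
From F = γ·h_c·A, the centroid depth is h_c = 10.1/(10.05525 × 0.785398) = 1.27891 m.
The centroid is at the centre, 0.5 m below the top of the plate, so the highest point sits at h_top = 1.27891 − 0.5 = 0.77891 m below the surface.

d_top ≈ 0.779 m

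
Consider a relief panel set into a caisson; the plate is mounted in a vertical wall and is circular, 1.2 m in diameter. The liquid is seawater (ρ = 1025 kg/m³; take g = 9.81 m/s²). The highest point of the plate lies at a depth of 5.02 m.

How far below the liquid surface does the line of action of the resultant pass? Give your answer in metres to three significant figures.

γ = ρg = 1025 × 9.81 / 1000 = 10.05525 kN/m³.
The centroid is at the centre, 0.6 m below the top of the plate, so the centroid depth is h_c = 5.02 + 0.6 = 5.62 m.
A = π(0.6)² = 1.13097 m².
Resultant F = γ·h_c·A = 10.05525 × 5.62 × 1.13097 = 63.9117 kN.
I_c = πr⁴/4 = π × 0.6⁴/4 = 0.101788 m⁴.
Centre of pressure: y_p = y_c + I_c/(y_c·A) = 5.62 + 0.101788/(5.62 × 1.13097) = 5.62 + 0.0160143 = 5.63601 m along the plane.

h_p = 5.64 m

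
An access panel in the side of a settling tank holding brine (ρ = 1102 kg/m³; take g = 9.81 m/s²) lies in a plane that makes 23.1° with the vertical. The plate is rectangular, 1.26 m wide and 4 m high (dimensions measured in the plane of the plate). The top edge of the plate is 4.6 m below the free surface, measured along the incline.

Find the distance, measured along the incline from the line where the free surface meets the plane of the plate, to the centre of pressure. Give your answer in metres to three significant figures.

y_p = 6.80 m

γ = ρg = 1102 × 9.81 / 1000 = 10.81062 kN/m³.
The plate makes 23.1° with the vertical, i.e. θ = 90° − 23.1° = 66.9° to the horizontal. Measuring y along the incline from the free-surface line, vertical depth h = y·sinθ with sinθ = 0.919821.
The centroid lies 4/2 = 2 m below the top edge, so y_c = 4.6 + 2 = 6.6 m and h_c = 6.6 × 0.919821 = 6.07082 m.
A = 1.26 × 4 = 5.04 m².
Resultant F = γ·h_c·A = 10.81062 × 6.07082 × 5.04 = 330.772 kN.
I_c = b·h³/12 = 1.26 × 4³/12 = 6.72 m⁴.
Centre of pressure: y_p = y_c + I_c/(y_c·A) = 6.6 + 6.72/(6.6 × 5.04) = 6.6 + 0.20202 = 6.80202 m along the plane.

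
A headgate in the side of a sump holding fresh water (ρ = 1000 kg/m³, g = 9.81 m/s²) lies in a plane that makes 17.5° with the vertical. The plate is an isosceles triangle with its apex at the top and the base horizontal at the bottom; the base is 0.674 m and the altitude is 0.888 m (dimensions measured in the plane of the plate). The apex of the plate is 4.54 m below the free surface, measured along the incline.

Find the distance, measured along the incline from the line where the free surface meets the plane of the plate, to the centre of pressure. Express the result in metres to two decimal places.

γ = ρg = 1000 × 9.81 = 9810 N/m³ = 9.81 kN/m³.
The plate makes 17.5° with the vertical, i.e. θ = 90° − 17.5° = 72.5° to the horizontal. Measuring y along the incline from the free-surface line, vertical depth h = y·sinθ with sinθ = 0.953717.
With the apex up, the centroid sits 2h/3 = 2 × 0.888/3 = 0.592 m below the apex, so y_c = 4.54 + 0.592 = 5.132 m and h_c = 5.132 × 0.953717 = 4.89448 m.
A = ½ × 0.674 × 0.888 = 0.299256 m².
Resultant F = γ·h_c·A = 9.81 × 4.89448 × 0.299256 = 14.3687 kN.
I_c = b·h³/36 = 0.674 × 0.888³/36 = 0.0131098 m⁴.
Centre of pressure: y_p = y_c + I_c/(y_c·A) = 5.132 + 0.0131098/(5.132 × 0.299256) = 5.132 + 0.00853624 = 5.14054 m along the plane.

y_p = 5.14 m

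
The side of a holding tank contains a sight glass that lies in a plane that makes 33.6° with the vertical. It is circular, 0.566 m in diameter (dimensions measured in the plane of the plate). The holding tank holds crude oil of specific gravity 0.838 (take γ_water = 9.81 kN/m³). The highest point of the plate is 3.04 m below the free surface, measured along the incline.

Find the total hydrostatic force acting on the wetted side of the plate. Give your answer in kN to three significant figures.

γ = 0.838 × 9.81 = 8.22078 kN/m³.
The plate makes 33.6° with the vertical, i.e. θ = 90° − 33.6° = 56.4° to the horizontal. Measuring y along the incline from the free-surface line, vertical depth h = y·sinθ with sinθ = 0.832921.
The centroid is at the centre, 0.283 m below the top of the plate, so y_c = 3.04 + 0.283 = 3.323 m and h_c = 3.323 × 0.832921 = 2.7678 m.
A = π(0.283)² = 0.251607 m².
Resultant F = γ·h_c·A = 8.22078 × 2.7678 × 0.251607 = 5.72493 kN.

F ≈ 5.72 kN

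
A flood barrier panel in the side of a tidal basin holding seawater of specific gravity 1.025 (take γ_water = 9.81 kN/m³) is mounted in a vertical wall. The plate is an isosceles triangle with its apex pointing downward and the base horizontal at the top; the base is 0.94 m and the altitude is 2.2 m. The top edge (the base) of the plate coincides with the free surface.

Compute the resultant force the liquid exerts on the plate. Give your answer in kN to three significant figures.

γ = 1.025 × 9.81 = 10.05525 kN/m³.
With the apex down, the centroid sits h/3 = 2.2/3 = 0.733333 m below the base (the top edge), so the centroid depth is h_c = 0.733333 m.
A = ½ × 0.94 × 2.2 = 1.034 m².
Resultant F = γ·h_c·A = 10.05525 × 0.733333 × 1.034 = 7.62456 kN.

F ≈ 7.62 kN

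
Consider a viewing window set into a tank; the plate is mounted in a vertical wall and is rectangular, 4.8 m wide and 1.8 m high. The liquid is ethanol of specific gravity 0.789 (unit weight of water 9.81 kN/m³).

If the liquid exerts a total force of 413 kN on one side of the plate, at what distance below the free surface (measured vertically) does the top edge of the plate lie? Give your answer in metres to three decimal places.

d_top ≈ 5.276 m

γ = 0.789 × 9.81 = 7.74009 kN/m³.
A = 4.8 × 1.8 = 8.64 m².
From F = γ·h_c·A, the centroid depth is h_c = 413/(7.74009 × 8.64) = 6.17576 m.
The centroid lies 1.8/2 = 0.9 m below the top edge, so the top edge sits at h_top = 6.17576 − 0.9 = 5.27576 m below the surface.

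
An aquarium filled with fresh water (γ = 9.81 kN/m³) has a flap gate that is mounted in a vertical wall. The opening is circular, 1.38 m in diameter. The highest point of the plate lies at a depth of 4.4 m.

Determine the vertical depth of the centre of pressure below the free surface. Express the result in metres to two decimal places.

γ = 9.81 kN/m³.
The centroid is at the centre, 0.69 m below the top of the plate, so the centroid depth is h_c = 4.4 + 0.69 = 5.09 m.
A = π(0.69)² = 1.49571 m².
Resultant F = γ·h_c·A = 9.81 × 5.09 × 1.49571 = 74.6851 kN.
I_c = πr⁴/4 = π × 0.69⁴/4 = 0.178027 m⁴.
Centre of pressure: y_p = y_c + I_c/(y_c·A) = 5.09 + 0.178027/(5.09 × 1.49571) = 5.09 + 0.0233841 = 5.11338 m along the plane.

h_p = 5.11 m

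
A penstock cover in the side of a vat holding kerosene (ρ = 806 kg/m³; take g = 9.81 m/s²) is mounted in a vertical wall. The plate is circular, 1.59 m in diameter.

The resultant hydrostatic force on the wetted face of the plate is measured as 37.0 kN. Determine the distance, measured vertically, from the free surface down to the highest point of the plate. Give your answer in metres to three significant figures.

γ = ρg = 806 × 9.81 / 1000 = 7.90686 kN/m³.
A = π(0.795)² = 1.98557 m².
From F = γ·h_c·A, the centroid depth is h_c = 37.0/(7.90686 × 1.98557) = 2.35674 m.
The centroid is at the centre, 0.795 m below the top of the plate, so the highest point sits at h_top = 2.35674 − 0.795 = 1.56174 m below the surface.

d_top ≈ 1.56 m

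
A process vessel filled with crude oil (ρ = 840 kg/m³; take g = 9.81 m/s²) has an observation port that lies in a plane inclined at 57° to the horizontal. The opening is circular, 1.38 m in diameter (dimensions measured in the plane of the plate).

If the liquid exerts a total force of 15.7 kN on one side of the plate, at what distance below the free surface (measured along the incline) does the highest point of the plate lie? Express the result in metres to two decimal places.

γ = ρg = 840 × 9.81 / 1000 = 8.2404 kN/m³.
A = π(0.69)² = 1.49571 m².
From F = γ·h_c·A, the centroid depth is h_c = 15.7/(8.2404 × 1.49571) = 1.27381 m.
Let θ = 57° be the plate's angle to the horizontal; measure y along the incline from where the plane meets the free surface. Vertical depth h = y·sinθ with sinθ = 0.838671.
Along the incline, y_c = h_c/sinθ = 1.27381/0.838671 = 1.51884 m.
The centroid is at the centre, 0.69 m below the top of the plate, so the highest point sits at y_top = 1.51884 − 0.69 = 0.82884 m along the incline.

y_top ≈ 0.83 m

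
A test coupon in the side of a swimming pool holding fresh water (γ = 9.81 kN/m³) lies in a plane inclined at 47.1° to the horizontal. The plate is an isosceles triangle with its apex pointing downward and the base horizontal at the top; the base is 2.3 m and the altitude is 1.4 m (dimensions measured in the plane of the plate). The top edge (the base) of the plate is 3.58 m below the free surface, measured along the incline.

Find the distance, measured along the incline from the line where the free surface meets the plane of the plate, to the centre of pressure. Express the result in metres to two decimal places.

y_p = 4.07 m

γ = 9.81 kN/m³.
Let θ = 47.1° be the plate's angle to the horizontal; measure y along the incline from where the plane meets the free surface. Vertical depth h = y·sinθ with sinθ = 0.732543.
With the apex down, the centroid sits h/3 = 1.4/3 = 0.466667 m below the base (the top edge), so y_c = 3.58 + 0.466667 = 4.04667 m and h_c = 4.04667 × 0.732543 = 2.96436 m.
A = ½ × 2.3 × 1.4 = 1.61 m².
Resultant F = γ·h_c·A = 9.81 × 2.96436 × 1.61 = 46.8194 kN.
I_c = b·h³/36 = 2.3 × 1.4³/36 = 0.175311 m⁴.
Centre of pressure: y_p = y_c + I_c/(y_c·A) = 4.04667 + 0.175311/(4.04667 × 1.61) = 4.04667 + 0.0269083 = 4.07358 m along the plane.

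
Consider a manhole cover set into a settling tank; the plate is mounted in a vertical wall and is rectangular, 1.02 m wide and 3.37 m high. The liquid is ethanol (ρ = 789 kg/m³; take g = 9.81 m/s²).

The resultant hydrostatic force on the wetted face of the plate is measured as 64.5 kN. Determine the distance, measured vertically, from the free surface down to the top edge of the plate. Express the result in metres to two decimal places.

γ = ρg = 789 × 9.81 / 1000 = 7.74009 kN/m³.
A = 1.02 × 3.37 = 3.4374 m².
From F = γ·h_c·A, the centroid depth is h_c = 64.5/(7.74009 × 3.4374) = 2.42428 m.
The centroid lies 3.37/2 = 1.685 m below the top edge, so the top edge sits at h_top = 2.42428 − 1.685 = 0.73928 m below the surface.

d_top ≈ 0.74 m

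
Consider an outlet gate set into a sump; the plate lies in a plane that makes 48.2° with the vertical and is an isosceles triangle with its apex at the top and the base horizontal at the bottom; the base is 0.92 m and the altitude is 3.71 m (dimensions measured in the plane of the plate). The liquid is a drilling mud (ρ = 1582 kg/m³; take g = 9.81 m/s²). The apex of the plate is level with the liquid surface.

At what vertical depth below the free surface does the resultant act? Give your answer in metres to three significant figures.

h_p = 1.85 m

γ = ρg = 1582 × 9.81 / 1000 = 15.51942 kN/m³.
The plate makes 48.2° with the vertical, i.e. θ = 90° − 48.2° = 41.8° to the horizontal. Measuring y along the incline from the free-surface line, vertical depth h = y·sinθ with sinθ = 0.666532.
With the apex up, the centroid sits 2h/3 = 2 × 3.71/3 = 2.47333 m below the apex, so y_c = 2.47333 m and h_c = 2.47333 × 0.666532 = 1.64855 m.
A = ½ × 0.92 × 3.71 = 1.7066 m².
Resultant F = γ·h_c·A = 15.51942 × 1.64855 × 1.7066 = 43.6626 kN.
I_c = b·h³/36 = 0.92 × 3.71³/36 = 1.30499 m⁴.
Centre of pressure: y_p = y_c + I_c/(y_c·A) = 2.47333 + 1.30499/(2.47333 × 1.7066) = 2.47333 + 0.309167 = 2.7825 m along the plane.
Vertically, h_p = y_p·sinθ = 2.7825 × 0.666532 = 1.85463 m.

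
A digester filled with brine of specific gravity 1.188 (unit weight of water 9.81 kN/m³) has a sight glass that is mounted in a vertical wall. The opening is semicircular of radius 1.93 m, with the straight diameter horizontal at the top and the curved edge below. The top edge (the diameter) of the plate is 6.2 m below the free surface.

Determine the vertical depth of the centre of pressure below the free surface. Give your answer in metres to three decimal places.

γ = 1.188 × 9.81 = 11.65428 kN/m³.
The centroid of a semicircle lies 4r/(3π) = 0.819117 m from the diameter, here below the top edge, so the centroid depth is h_c = 6.2 + 0.819117 = 7.01912 m.
A = πr²/2 = π × 1.93²/2 = 5.85106 m².
Resultant F = γ·h_c·A = 11.65428 × 7.01912 × 5.85106 = 478.633 kN.
I_c = (π/8 − 8/(9π))·r⁴ = 0.109757 × 1.93⁴ = 1.52287 m⁴.
Centre of pressure: y_p = y_c + I_c/(y_c·A) = 7.01912 + 1.52287/(7.01912 × 5.85106) = 7.01912 + 0.0370805 = 7.0562 m along the plane.

h_p = 7.056 m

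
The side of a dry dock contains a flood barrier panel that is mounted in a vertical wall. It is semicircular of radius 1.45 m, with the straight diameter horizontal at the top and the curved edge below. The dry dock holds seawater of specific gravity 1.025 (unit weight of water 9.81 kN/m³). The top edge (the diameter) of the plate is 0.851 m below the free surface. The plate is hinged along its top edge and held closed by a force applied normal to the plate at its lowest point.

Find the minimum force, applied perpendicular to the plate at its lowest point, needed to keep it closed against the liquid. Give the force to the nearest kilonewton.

P ≈ 24 kN

γ = 1.025 × 9.81 = 10.05525 kN/m³.
The centroid of a semicircle lies 4r/(3π) = 0.615399 m from the diameter, here below the top edge, so the centroid depth is h_c = 0.851 + 0.615399 = 1.4664 m.
A = πr²/2 = π × 1.45²/2 = 3.3026 m².
Resultant F = γ·h_c·A = 10.05525 × 1.4664 × 3.3026 = 48.6969 kN.
I_c = (π/8 − 8/(9π))·r⁴ = 0.109757 × 1.45⁴ = 0.485182 m⁴.
Centre of pressure: y_p = y_c + I_c/(y_c·A) = 1.4664 + 0.485182/(1.4664 × 3.3026) = 1.4664 + 0.100184 = 1.56658 m along the plane.
The resultant acts 0.615399 + 0.100184 = 0.715583 m (along the plate) below the hinge at the top edge, so the moment about the hinge is M = F × 0.715583 = 48.6969 × 0.715583 = 34.8467 kN·m.
A normal force at the bottom, 1.45 m from the hinge, must supply this moment: P = 34.8467/1.45 = 24.0322 kN.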